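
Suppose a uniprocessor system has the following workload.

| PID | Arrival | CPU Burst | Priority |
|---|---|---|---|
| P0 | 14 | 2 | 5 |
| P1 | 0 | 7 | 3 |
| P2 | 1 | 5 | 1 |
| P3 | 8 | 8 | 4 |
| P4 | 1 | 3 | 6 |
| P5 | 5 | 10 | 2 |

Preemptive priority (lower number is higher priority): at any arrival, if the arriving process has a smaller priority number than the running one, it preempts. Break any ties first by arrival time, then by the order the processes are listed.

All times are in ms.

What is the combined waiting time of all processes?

Gantt: | P1 0-1 | P2 1-6 | P5 6-16 | P1 16-22 | P3 22-30 | P0 30-32 | P4 32-35 |
Completion: P0=32  P1=22  P2=6  P3=30  P4=35  P5=16
Waiting = turnaround − burst: P0=16, P1=15, P2=0, P3=14, P4=31, P5=1
Total waiting = 16 + 15 + 0 + 14 + 31 + 1 = 77

77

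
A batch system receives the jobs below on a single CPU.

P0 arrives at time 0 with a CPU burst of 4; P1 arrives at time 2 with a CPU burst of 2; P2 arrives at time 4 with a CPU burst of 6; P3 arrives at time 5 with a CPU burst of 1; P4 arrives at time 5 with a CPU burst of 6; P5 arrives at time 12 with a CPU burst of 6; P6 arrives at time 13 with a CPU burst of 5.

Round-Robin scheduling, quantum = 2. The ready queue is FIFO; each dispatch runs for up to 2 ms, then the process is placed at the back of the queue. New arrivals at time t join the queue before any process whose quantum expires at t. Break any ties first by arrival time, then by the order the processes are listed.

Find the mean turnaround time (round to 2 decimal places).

Gantt: | P0 0-2 | P1 2-4 | P0 4-6 | P2 6-8 | P3 8-9 | P4 9-11 | P2 11-13 | P4 13-15 | P5 15-17 | P6 17-19 | P2 19-21 | P4 21-23 | P5 23-25 | P6 25-27 | P5 27-29 | P6 29-30 |
Completion: P0=6  P1=4  P2=21  P3=9  P4=23  P5=29  P6=30
Turnaround times: P0=6, P1=2, P2=17, P3=4, P4=18, P5=17, P6=17
Average turnaround = (6+2+17+4+18+17+17) / 7 = 81/7 = 11.57

11.57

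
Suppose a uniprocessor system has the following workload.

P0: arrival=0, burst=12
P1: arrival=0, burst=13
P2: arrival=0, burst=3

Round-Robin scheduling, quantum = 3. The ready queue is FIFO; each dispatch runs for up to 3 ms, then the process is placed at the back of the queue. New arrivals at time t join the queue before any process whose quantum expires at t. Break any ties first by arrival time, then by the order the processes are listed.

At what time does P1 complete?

Schedule: | P0 0-3 | P1 3-6 | P2 6-9 | P0 9-12 | P1 12-15 | P0 15-18 | P1 18-21 | P0 21-24 | P1 24-28 |
Completion: P0=24  P1=28  P2=9
Turnaround (C−A): P0=24  P1=28  P2=9

28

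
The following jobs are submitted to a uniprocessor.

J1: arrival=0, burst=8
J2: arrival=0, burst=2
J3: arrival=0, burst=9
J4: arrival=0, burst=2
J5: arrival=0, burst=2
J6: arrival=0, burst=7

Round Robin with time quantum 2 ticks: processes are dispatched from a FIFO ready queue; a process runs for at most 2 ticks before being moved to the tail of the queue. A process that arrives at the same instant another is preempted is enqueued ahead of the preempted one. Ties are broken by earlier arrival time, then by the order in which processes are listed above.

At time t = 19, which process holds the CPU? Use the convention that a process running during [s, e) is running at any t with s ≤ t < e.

J1

Timeline: | J1 0-2 | J2 2-4 | J3 4-6 | J4 6-8 | J5 8-10 | J6 10-12 | J1 12-14 | J3 14-16 | J6 16-18 | J1 18-20 | J3 20-22 | J6 22-24 | J1 24-26 | J3 26-28 | J6 28-29 | J3 29-30 |
Completion: J1=26  J2=4  J3=30  J4=8  J5=10  J6=29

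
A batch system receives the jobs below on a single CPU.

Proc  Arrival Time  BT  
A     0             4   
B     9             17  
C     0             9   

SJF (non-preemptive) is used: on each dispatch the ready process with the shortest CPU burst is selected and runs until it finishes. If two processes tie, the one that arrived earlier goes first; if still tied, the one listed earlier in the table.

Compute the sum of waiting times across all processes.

Schedule: | A 0-4 | C 4-13 | B 13-30 |
Completion: A=4  B=30  C=13
Turnaround (C−A): A=4  B=21  C=13
Waiting = turnaround − burst: A=0, B=4, C=4
Total waiting = 0 + 4 + 4 = 8

8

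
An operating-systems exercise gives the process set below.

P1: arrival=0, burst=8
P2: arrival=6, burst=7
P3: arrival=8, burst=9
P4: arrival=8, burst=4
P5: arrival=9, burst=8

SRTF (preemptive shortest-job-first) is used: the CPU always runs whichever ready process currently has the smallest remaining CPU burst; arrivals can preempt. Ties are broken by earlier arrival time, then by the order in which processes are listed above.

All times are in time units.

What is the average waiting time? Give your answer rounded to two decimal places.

Gantt: | P1 0-8 | P4 8-12 | P2 12-19 | P5 19-27 | P3 27-36 |
Completion: P1=8  P2=19  P3=36  P4=12  P5=27
Turnaround (C−A): P1=8  P2=13  P3=28  P4=4  P5=18
Waiting times: P1=0, P2=6, P3=19, P4=0, P5=10
Average waiting = (0+6+19+0+10) / 5 = 35/5 = 7.00

7.00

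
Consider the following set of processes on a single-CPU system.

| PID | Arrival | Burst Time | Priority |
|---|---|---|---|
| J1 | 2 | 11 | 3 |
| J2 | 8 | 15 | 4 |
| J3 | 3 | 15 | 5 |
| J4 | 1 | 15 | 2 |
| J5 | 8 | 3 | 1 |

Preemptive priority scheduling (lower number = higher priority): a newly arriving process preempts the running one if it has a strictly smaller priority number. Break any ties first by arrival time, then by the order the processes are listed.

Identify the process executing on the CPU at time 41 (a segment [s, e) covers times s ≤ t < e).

J2

Schedule: | idle 0-1 | J4 1-8 | J5 8-11 | J4 11-19 | J1 19-30 | J2 30-45 | J3 45-60 |
Completion: J1=30  J2=45  J3=60  J4=19  J5=11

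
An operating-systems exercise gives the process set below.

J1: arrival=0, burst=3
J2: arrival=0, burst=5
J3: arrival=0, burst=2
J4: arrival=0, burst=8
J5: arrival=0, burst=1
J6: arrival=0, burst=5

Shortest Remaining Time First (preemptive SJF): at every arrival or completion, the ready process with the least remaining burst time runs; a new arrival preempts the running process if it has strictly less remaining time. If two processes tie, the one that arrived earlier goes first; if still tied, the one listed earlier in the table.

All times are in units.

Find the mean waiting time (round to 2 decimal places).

6.17

Gantt: | J5 0-1 | J3 1-3 | J1 3-6 | J2 6-11 | J6 11-16 | J4 16-24 |
Completion: J1=6  J2=11  J3=3  J4=24  J5=1  J6=16
Waiting times: J1=3, J2=6, J3=1, J4=16, J5=0, J6=11
Average waiting = (3+6+1+16+0+11) / 6 = 37/6 = 6.17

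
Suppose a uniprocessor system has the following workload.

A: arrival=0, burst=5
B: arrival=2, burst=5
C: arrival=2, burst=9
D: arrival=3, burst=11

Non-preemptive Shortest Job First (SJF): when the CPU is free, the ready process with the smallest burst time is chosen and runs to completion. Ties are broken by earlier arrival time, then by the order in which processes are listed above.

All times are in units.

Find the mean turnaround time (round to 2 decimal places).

14.25

Timeline: | A 0-5 | B 5-10 | C 10-19 | D 19-30 |
Completion: A=5  B=10  C=19  D=30
Turnaround (C−A): A=5  B=8  C=17  D=27
Turnaround times: A=5, B=8, C=17, D=27
Average turnaround = (5+8+17+27) / 4 = 57/4 = 14.25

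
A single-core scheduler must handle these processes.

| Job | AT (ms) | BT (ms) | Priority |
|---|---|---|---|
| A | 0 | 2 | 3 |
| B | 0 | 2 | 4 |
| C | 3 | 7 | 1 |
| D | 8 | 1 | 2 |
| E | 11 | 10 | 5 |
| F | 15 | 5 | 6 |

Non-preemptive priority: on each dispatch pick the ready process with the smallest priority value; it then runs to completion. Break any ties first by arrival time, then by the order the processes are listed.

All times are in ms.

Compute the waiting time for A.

Timeline: | A 0-2 | B 2-4 | C 4-11 | D 11-12 | E 12-22 | F 22-27 |
Completion: A=2  B=4  C=11  D=12  E=22  F=27
Turnaround (C−A): A=2  B=4  C=8  D=4  E=11  F=12
Waiting(A) = turnaround − burst = 2 − 2 = 0

0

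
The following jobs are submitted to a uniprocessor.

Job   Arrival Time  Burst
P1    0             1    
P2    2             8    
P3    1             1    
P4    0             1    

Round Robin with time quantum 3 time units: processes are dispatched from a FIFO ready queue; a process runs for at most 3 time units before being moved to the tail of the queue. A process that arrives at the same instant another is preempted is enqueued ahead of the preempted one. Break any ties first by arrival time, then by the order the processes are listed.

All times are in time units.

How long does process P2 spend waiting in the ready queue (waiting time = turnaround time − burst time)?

Schedule: | P1 0-1 | P4 1-2 | P3 2-3 | P2 3-11 |
Completion: P1=1  P2=11  P3=3  P4=2
Waiting(P2) = turnaround − burst = 9 − 8 = 1

1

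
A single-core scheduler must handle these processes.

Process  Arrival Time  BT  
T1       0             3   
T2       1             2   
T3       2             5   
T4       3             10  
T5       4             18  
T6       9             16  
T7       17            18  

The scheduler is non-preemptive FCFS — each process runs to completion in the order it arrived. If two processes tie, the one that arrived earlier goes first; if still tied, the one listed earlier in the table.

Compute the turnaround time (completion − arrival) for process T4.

17

Gantt: | T1 0-3 | T2 3-5 | T3 5-10 | T4 10-20 | T5 20-38 | T6 38-54 | T7 54-72 |
Completion: T1=3  T2=5  T3=10  T4=20  T5=38  T6=54  T7=72
Turnaround (C−A): T1=3  T2=4  T3=8  T4=17  T5=34  T6=45  T7=55
Turnaround(T4) = completion − arrival = 20 − 3 = 17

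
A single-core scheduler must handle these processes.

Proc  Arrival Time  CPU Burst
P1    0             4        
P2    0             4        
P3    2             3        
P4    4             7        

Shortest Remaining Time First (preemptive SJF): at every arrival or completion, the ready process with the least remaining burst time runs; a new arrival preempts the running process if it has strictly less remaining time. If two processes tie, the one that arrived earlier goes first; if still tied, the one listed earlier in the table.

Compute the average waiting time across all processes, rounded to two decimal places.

4.00

Gantt: | P1 0-4 | P3 4-7 | P2 7-11 | P4 11-18 |
Completion: P1=4  P2=11  P3=7  P4=18
Turnaround (C−A): P1=4  P2=11  P3=5  P4=14
Waiting times: P1=0, P2=7, P3=2, P4=7
Average waiting = (0+7+2+7) / 4 = 16/4 = 4.00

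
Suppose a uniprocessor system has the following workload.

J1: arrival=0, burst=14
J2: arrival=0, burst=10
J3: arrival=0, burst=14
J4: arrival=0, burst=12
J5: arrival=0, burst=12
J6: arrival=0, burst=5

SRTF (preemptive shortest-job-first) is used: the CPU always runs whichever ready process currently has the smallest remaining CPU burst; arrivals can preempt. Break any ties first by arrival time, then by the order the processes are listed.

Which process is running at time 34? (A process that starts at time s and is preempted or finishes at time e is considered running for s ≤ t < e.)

J5

Schedule: | J6 0-5 | J2 5-15 | J4 15-27 | J5 27-39 | J1 39-53 | J3 53-67 |
Completion: J1=53  J2=15  J3=67  J4=27  J5=39  J6=5
Turnaround (C−A): J1=53  J2=15  J3=67  J4=27  J5=39  J6=5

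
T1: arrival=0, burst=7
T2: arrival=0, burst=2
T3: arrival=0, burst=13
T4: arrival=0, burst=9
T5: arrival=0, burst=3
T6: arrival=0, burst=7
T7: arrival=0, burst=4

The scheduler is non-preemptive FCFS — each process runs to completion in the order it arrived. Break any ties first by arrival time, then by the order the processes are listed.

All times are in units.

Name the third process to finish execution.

T3

Schedule: | T1 0-7 | T2 7-9 | T3 9-22 | T4 22-31 | T5 31-34 | T6 34-41 | T7 41-45 |
Completion: T1=7  T2=9  T3=22  T4=31  T5=34  T6=41  T7=45
Finish order: T1 → T2 → T3 → T4 → T5 → T6 → T7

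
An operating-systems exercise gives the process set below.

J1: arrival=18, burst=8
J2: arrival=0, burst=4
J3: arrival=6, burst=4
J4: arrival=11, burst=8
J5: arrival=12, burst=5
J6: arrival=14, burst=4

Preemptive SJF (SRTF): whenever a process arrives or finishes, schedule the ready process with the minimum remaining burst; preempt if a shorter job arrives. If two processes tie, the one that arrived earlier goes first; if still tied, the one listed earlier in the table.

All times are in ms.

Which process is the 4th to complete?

Schedule: | J2 0-4 | idle 4-6 | J3 6-10 | idle 10-11 | J4 11-12 | J5 12-17 | J6 17-21 | J4 21-28 | J1 28-36 |
Completion: J1=36  J2=4  J3=10  J4=28  J5=17  J6=21
Turnaround (C−A): J1=18  J2=4  J3=4  J4=17  J5=5  J6=7
Finish order: J2 → J3 → J5 → J6 → J4 → J1

J6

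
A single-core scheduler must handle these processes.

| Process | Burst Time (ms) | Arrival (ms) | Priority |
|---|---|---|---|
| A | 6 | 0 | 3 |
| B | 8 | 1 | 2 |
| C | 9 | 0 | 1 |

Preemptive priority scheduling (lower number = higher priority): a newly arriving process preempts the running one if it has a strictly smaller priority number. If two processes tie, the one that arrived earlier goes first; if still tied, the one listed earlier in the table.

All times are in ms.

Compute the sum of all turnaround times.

48

Timeline: | C 0-9 | B 9-17 | A 17-23 |
Completion: A=23  B=17  C=9
Turnaround = completion − arrival: A=23, B=16, C=9
Total turnaround = 23 + 16 + 9 = 48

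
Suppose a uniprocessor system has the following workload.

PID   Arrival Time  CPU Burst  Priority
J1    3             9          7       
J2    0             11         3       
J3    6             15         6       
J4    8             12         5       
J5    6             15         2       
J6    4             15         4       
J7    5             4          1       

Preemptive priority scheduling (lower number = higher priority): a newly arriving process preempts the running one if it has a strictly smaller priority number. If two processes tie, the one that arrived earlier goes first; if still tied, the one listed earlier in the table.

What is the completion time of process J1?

81

Schedule: | J2 0-5 | J7 5-9 | J5 9-24 | J2 24-30 | J6 30-45 | J4 45-57 | J3 57-72 | J1 72-81 |
Completion: J1=81  J2=30  J3=72  J4=57  J5=24  J6=45  J7=9
Turnaround (C−A): J1=78  J2=30  J3=66  J4=49  J5=18  J6=41  J7=4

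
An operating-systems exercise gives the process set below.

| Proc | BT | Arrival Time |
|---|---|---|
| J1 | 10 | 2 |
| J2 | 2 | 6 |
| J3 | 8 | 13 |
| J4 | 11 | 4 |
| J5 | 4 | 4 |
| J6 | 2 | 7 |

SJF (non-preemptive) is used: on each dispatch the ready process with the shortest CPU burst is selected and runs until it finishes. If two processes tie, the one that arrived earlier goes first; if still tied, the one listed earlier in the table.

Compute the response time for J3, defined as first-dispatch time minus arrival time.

Schedule: | idle 0-2 | J1 2-12 | J2 12-14 | J6 14-16 | J5 16-20 | J3 20-28 | J4 28-39 |
Completion: J1=12  J2=14  J3=28  J4=39  J5=20  J6=16
Response(J3) = first start − arrival = 20 − 13 = 7

7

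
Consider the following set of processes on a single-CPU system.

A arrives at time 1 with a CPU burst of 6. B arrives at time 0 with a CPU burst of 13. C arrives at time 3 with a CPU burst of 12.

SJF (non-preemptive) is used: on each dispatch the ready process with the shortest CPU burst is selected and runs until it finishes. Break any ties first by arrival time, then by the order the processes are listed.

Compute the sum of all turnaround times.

59

Timeline: | B 0-13 | A 13-19 | C 19-31 |
Completion: A=19  B=13  C=31
Turnaround = completion − arrival: A=18, B=13, C=28
Total turnaround = 18 + 13 + 28 = 59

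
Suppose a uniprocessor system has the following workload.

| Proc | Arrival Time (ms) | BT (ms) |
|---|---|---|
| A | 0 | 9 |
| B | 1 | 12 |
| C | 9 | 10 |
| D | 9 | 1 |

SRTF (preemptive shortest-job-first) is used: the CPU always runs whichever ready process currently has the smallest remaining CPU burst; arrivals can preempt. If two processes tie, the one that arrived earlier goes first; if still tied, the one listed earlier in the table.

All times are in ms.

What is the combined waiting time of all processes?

Timeline: | A 0-9 | D 9-10 | C 10-20 | B 20-32 |
Completion: A=9  B=32  C=20  D=10
Turnaround (C−A): A=9  B=31  C=11  D=1
Waiting = turnaround − burst: A=0, B=19, C=1, D=0
Total waiting = 0 + 19 + 1 + 0 = 20

20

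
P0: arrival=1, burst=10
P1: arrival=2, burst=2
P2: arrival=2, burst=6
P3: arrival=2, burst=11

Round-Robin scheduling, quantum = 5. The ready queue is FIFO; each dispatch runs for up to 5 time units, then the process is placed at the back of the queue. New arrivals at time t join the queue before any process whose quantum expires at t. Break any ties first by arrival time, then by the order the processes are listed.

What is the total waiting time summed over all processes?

Timeline: | idle 0-1 | P0 1-6 | P1 6-8 | P2 8-13 | P3 13-18 | P0 18-23 | P2 23-24 | P3 24-30 |
Completion: P0=23  P1=8  P2=24  P3=30
Turnaround (C−A): P0=22  P1=6  P2=22  P3=28
Waiting = turnaround − burst: P0=12, P1=4, P2=16, P3=17
Total waiting = 12 + 4 + 16 + 17 = 49

49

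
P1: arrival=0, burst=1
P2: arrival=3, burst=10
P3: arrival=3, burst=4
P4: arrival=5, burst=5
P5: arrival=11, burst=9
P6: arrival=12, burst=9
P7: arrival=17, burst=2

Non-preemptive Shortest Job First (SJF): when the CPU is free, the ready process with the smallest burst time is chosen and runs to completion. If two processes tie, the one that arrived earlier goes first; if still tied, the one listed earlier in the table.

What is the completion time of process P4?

Gantt: | P1 0-1 | idle 1-3 | P3 3-7 | P4 7-12 | P5 12-21 | P7 21-23 | P6 23-32 | P2 32-42 |
Completion: P1=1  P2=42  P3=7  P4=12  P5=21  P6=32  P7=23
Turnaround (C−A): P1=1  P2=39  P3=4  P4=7  P5=10  P6=20  P7=6

12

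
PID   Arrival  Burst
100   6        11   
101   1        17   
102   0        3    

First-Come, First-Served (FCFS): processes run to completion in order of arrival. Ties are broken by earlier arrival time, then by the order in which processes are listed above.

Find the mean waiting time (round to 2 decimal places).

5.33

Schedule: | 102 0-3 | 101 3-20 | 100 20-31 |
Completion: 100=31  101=20  102=3
Waiting times: 100=14, 101=2, 102=0
Average waiting = (14+2+0) / 3 = 16/3 = 5.33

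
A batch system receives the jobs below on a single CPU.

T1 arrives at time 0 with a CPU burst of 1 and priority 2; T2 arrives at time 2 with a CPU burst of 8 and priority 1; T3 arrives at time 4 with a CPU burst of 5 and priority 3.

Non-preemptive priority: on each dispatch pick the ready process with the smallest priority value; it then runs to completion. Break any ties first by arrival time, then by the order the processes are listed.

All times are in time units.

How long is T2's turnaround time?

Timeline: | T1 0-1 | idle 1-2 | T2 2-10 | T3 10-15 |
Completion: T1=1  T2=10  T3=15
Turnaround(T2) = completion − arrival = 10 − 2 = 8

8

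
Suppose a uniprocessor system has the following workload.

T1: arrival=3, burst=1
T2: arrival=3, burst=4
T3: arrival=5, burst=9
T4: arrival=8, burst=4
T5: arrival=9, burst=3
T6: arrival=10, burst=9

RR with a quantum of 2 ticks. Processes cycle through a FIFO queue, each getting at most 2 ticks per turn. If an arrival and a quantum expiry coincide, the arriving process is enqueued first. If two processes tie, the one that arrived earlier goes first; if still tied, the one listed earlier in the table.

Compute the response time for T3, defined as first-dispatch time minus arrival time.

1

Timeline: | idle 0-3 | T1 3-4 | T2 4-6 | T3 6-8 | T2 8-10 | T4 10-12 | T3 12-14 | T5 14-16 | T6 16-18 | T4 18-20 | T3 20-22 | T5 22-23 | T6 23-25 | T3 25-27 | T6 27-29 | T3 29-30 | T6 30-33 |
Completion: T1=4  T2=10  T3=30  T4=20  T5=23  T6=33
Response(T3) = first start − arrival = 6 − 5 = 1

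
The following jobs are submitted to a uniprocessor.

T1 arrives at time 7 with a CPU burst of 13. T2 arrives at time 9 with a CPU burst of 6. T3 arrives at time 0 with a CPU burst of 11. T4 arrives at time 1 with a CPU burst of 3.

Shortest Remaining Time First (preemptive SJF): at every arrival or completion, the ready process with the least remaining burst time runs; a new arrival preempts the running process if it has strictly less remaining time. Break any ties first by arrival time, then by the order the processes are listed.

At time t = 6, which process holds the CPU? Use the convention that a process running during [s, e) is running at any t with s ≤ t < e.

T3

Schedule: | T3 0-1 | T4 1-4 | T3 4-14 | T2 14-20 | T1 20-33 |
Completion: T1=33  T2=20  T3=14  T4=4
Turnaround (C−A): T1=26  T2=11  T3=14  T4=3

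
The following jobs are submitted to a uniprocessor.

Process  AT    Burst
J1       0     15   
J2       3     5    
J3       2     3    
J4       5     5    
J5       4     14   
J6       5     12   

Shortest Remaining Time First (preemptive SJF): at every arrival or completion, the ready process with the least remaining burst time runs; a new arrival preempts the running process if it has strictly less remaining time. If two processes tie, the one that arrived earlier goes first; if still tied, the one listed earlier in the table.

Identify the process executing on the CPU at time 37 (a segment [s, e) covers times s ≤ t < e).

Timeline: | J1 0-2 | J3 2-5 | J2 5-10 | J4 10-15 | J6 15-27 | J1 27-40 | J5 40-54 |
Completion: J1=40  J2=10  J3=5  J4=15  J5=54  J6=27

J1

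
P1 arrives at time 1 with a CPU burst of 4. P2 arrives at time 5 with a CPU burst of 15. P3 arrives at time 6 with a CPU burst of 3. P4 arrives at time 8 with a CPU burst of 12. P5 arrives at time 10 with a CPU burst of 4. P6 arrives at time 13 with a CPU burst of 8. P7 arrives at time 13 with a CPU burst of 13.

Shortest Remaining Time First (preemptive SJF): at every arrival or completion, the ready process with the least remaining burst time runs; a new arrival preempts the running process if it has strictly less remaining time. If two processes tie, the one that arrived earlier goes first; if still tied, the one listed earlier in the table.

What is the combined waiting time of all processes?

Gantt: | idle 0-1 | P1 1-5 | P2 5-6 | P3 6-9 | P4 9-10 | P5 10-14 | P6 14-22 | P4 22-33 | P7 33-46 | P2 46-60 |
Completion: P1=5  P2=60  P3=9  P4=33  P5=14  P6=22  P7=46
Waiting = turnaround − burst: P1=0, P2=40, P3=0, P4=13, P5=0, P6=1, P7=20
Total waiting = 0 + 40 + 0 + 13 + 0 + 1 + 20 = 74

74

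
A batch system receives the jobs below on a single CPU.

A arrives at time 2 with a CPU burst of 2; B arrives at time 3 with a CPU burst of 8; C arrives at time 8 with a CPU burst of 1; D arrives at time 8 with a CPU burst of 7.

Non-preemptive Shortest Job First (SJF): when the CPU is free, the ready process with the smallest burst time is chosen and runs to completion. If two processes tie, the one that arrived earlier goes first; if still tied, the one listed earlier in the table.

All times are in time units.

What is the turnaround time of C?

5

Timeline: | idle 0-2 | A 2-4 | B 4-12 | C 12-13 | D 13-20 |
Completion: A=4  B=12  C=13  D=20
Turnaround(C) = completion − arrival = 13 − 8 = 5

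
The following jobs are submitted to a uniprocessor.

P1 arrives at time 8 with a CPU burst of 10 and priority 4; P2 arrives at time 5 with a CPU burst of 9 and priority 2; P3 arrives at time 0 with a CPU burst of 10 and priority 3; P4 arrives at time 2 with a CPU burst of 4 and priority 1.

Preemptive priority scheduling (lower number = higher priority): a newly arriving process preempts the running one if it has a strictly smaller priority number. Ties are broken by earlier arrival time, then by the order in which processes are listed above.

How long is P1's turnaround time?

Gantt: | P3 0-2 | P4 2-6 | P2 6-15 | P3 15-23 | P1 23-33 |
Completion: P1=33  P2=15  P3=23  P4=6
Turnaround (C−A): P1=25  P2=10  P3=23  P4=4
Turnaround(P1) = completion − arrival = 33 − 8 = 25

25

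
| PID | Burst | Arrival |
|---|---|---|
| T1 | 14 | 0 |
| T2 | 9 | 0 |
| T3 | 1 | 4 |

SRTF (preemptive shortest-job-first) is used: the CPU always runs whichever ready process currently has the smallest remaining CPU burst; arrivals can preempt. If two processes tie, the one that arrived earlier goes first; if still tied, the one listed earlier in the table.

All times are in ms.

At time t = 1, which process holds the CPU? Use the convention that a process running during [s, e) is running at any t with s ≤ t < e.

T2

Timeline: | T2 0-4 | T3 4-5 | T2 5-10 | T1 10-24 |
Completion: T1=24  T2=10  T3=5
Turnaround (C−A): T1=24  T2=10  T3=1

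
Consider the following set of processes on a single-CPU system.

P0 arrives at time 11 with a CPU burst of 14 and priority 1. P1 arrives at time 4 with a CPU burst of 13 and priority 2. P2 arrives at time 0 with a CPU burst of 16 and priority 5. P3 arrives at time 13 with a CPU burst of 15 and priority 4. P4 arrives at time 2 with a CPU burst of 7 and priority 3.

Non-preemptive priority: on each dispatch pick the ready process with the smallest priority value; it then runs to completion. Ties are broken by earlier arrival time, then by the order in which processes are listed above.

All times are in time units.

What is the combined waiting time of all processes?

109

Gantt: | P2 0-16 | P0 16-30 | P1 30-43 | P4 43-50 | P3 50-65 |
Completion: P0=30  P1=43  P2=16  P3=65  P4=50
Waiting = turnaround − burst: P0=5, P1=26, P2=0, P3=37, P4=41
Total waiting = 5 + 26 + 0 + 37 + 41 = 109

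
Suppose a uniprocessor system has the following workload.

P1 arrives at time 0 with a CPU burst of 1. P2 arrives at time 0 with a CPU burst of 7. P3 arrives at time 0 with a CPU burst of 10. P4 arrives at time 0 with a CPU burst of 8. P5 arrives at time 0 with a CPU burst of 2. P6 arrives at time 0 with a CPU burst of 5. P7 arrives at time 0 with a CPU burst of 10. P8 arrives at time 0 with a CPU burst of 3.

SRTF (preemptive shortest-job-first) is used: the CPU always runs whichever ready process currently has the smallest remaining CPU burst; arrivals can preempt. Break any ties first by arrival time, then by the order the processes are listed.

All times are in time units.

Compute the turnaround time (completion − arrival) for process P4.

26

Schedule: | P1 0-1 | P5 1-3 | P8 3-6 | P6 6-11 | P2 11-18 | P4 18-26 | P3 26-36 | P7 36-46 |
Completion: P1=1  P2=18  P3=36  P4=26  P5=3  P6=11  P7=46  P8=6
Turnaround (C−A): P1=1  P2=18  P3=36  P4=26  P5=3  P6=11  P7=46  P8=6
Turnaround(P4) = completion − arrival = 26 − 0 = 26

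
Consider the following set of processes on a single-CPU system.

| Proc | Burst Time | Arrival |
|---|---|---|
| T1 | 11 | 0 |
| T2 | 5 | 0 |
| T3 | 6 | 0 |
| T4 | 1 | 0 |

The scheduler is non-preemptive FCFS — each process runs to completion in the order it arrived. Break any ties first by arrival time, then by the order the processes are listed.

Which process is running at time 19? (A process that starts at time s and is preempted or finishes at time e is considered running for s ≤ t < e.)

Schedule: | T1 0-11 | T2 11-16 | T3 16-22 | T4 22-23 |
Completion: T1=11  T2=16  T3=22  T4=23
Turnaround (C−A): T1=11  T2=16  T3=22  T4=23

T3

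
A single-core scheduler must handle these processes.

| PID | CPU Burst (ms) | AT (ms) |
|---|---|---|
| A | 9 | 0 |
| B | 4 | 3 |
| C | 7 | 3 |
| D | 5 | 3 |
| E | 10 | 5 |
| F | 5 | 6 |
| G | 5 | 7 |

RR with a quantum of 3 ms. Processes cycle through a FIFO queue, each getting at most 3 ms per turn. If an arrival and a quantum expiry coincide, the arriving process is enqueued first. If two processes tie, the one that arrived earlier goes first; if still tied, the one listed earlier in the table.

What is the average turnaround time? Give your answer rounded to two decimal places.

Schedule: | A 0-3 | B 3-6 | C 6-9 | D 9-12 | A 12-15 | E 15-18 | F 18-21 | B 21-22 | G 22-25 | C 25-28 | D 28-30 | A 30-33 | E 33-36 | F 36-38 | G 38-40 | C 40-41 | E 41-45 |
Completion: A=33  B=22  C=41  D=30  E=45  F=38  G=40
Turnaround (C−A): A=33  B=19  C=38  D=27  E=40  F=32  G=33
Turnaround times: A=33, B=19, C=38, D=27, E=40, F=32, G=33
Average turnaround = (33+19+38+27+40+32+33) / 7 = 222/7 = 31.71

31.71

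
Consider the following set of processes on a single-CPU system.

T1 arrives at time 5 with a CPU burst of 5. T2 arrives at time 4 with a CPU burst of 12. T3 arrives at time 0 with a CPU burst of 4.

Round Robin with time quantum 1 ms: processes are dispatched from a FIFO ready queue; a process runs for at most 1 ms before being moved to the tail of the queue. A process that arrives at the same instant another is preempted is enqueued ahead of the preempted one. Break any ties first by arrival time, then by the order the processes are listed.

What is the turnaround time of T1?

9

Timeline: | T3 0-4 | T2 4-5 | T1 5-6 | T2 6-7 | T1 7-8 | T2 8-9 | T1 9-10 | T2 10-11 | T1 11-12 | T2 12-13 | T1 13-14 | T2 14-21 |
Completion: T1=14  T2=21  T3=4
Turnaround (C−A): T1=9  T2=17  T3=4
Turnaround(T1) = completion − arrival = 14 − 5 = 9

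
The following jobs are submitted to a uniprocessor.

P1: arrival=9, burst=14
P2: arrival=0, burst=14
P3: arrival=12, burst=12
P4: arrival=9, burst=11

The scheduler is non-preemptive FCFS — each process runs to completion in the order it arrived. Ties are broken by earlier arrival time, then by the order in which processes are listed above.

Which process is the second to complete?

Gantt: | P2 0-14 | P1 14-28 | P4 28-39 | P3 39-51 |
Completion: P1=28  P2=14  P3=51  P4=39
Finish order: P2 → P1 → P4 → P3

P1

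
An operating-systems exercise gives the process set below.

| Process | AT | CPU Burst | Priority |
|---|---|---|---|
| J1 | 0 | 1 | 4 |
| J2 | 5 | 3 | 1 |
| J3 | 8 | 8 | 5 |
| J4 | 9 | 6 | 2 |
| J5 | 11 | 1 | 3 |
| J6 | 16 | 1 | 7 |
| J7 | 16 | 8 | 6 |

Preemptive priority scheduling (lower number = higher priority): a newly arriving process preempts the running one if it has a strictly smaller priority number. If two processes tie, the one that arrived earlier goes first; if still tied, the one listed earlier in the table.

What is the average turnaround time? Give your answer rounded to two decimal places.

8.71

Timeline: | J1 0-1 | idle 1-5 | J2 5-8 | J3 8-9 | J4 9-15 | J5 15-16 | J3 16-23 | J7 23-31 | J6 31-32 |
Completion: J1=1  J2=8  J3=23  J4=15  J5=16  J6=32  J7=31
Turnaround times: J1=1, J2=3, J3=15, J4=6, J5=5, J6=16, J7=15
Average turnaround = (1+3+15+6+5+16+15) / 7 = 61/7 = 8.71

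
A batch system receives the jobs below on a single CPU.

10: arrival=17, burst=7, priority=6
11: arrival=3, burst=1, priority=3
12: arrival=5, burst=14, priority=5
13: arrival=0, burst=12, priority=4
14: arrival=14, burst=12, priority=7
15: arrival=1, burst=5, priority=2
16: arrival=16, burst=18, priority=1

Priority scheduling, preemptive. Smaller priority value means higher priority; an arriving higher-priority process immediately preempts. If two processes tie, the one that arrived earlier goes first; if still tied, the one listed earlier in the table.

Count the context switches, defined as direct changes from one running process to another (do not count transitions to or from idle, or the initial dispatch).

Gantt: | 13 0-1 | 15 1-6 | 11 6-7 | 13 7-16 | 16 16-34 | 13 34-36 | 12 36-50 | 10 50-57 | 14 57-69 |
Completion: 10=57  11=7  12=50  13=36  14=69  15=6  16=34
Turnaround (C−A): 10=40  11=4  12=45  13=36  14=55  15=5  16=18

8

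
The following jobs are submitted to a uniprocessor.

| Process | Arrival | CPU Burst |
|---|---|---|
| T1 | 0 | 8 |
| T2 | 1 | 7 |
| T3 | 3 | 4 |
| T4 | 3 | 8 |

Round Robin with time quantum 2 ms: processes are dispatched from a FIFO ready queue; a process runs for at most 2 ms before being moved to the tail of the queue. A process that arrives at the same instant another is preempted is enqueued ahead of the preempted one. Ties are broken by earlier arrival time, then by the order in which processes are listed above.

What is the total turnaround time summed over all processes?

Timeline: | T1 0-2 | T2 2-4 | T1 4-6 | T3 6-8 | T4 8-10 | T2 10-12 | T1 12-14 | T3 14-16 | T4 16-18 | T2 18-20 | T1 20-22 | T4 22-24 | T2 24-25 | T4 25-27 |
Completion: T1=22  T2=25  T3=16  T4=27
Turnaround (C−A): T1=22  T2=24  T3=13  T4=24
Turnaround = completion − arrival: T1=22, T2=24, T3=13, T4=24
Total turnaround = 22 + 24 + 13 + 24 = 83

83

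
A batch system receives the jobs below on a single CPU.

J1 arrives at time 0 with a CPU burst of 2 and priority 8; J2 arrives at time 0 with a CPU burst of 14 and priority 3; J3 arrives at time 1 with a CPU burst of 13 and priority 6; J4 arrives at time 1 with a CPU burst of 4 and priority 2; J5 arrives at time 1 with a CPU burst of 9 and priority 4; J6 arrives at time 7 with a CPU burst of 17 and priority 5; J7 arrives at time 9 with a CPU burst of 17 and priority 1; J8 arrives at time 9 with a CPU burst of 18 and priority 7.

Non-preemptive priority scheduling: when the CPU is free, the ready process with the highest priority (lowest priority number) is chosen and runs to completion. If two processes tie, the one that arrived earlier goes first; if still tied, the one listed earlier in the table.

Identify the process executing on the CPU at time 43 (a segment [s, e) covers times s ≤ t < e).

Gantt: | J2 0-14 | J7 14-31 | J4 31-35 | J5 35-44 | J6 44-61 | J3 61-74 | J8 74-92 | J1 92-94 |
Completion: J1=94  J2=14  J3=74  J4=35  J5=44  J6=61  J7=31  J8=92

J5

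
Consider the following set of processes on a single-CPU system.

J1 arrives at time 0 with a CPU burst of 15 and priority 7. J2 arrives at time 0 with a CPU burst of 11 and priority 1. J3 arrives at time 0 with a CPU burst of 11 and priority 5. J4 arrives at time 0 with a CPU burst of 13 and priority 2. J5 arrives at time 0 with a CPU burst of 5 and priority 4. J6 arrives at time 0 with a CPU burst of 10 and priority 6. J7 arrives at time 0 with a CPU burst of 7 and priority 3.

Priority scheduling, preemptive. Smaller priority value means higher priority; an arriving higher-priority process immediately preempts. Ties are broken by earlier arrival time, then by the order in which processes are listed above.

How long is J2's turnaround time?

Timeline: | J2 0-11 | J4 11-24 | J7 24-31 | J5 31-36 | J3 36-47 | J6 47-57 | J1 57-72 |
Completion: J1=72  J2=11  J3=47  J4=24  J5=36  J6=57  J7=31
Turnaround (C−A): J1=72  J2=11  J3=47  J4=24  J5=36  J6=57  J7=31
Turnaround(J2) = completion − arrival = 11 − 0 = 11

11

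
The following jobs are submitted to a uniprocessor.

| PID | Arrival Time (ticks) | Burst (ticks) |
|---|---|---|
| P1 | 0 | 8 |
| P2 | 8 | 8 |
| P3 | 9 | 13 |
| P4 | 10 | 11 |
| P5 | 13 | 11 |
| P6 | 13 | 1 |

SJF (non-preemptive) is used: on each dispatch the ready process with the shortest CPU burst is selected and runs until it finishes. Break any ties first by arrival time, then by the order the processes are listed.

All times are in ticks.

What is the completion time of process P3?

Gantt: | P1 0-8 | P2 8-16 | P6 16-17 | P4 17-28 | P5 28-39 | P3 39-52 |
Completion: P1=8  P2=16  P3=52  P4=28  P5=39  P6=17
Turnaround (C−A): P1=8  P2=8  P3=43  P4=18  P5=26  P6=4

52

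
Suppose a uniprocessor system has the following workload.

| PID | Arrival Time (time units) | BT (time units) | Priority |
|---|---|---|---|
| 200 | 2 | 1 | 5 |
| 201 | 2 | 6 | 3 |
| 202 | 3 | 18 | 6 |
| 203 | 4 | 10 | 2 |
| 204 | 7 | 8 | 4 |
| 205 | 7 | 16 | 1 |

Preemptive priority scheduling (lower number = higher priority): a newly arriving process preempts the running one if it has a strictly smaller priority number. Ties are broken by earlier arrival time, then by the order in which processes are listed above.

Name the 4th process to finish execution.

204

Schedule: | idle 0-2 | 201 2-4 | 203 4-7 | 205 7-23 | 203 23-30 | 201 30-34 | 204 34-42 | 200 42-43 | 202 43-61 |
Completion: 200=43  201=34  202=61  203=30  204=42  205=23
Turnaround (C−A): 200=41  201=32  202=58  203=26  204=35  205=16
Finish order: 205 → 203 → 201 → 204 → 200 → 202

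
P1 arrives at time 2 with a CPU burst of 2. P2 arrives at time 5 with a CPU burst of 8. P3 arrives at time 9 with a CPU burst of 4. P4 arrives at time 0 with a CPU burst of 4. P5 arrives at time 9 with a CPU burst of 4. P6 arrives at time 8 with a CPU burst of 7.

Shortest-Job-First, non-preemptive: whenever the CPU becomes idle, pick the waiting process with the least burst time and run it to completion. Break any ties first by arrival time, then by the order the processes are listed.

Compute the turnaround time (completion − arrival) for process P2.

Timeline: | P4 0-4 | P1 4-6 | P2 6-14 | P3 14-18 | P5 18-22 | P6 22-29 |
Completion: P1=6  P2=14  P3=18  P4=4  P5=22  P6=29
Turnaround (C−A): P1=4  P2=9  P3=9  P4=4  P5=13  P6=21
Turnaround(P2) = completion − arrival = 14 − 5 = 9

9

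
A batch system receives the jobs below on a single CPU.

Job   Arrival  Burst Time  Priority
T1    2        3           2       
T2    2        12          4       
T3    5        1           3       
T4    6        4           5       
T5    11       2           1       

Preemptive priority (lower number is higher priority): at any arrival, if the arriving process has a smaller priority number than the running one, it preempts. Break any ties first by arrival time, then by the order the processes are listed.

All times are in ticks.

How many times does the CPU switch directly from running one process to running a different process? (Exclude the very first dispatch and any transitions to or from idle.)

5

Timeline: | idle 0-2 | T1 2-5 | T3 5-6 | T2 6-11 | T5 11-13 | T2 13-20 | T4 20-24 |
Completion: T1=5  T2=20  T3=6  T4=24  T5=13
Turnaround (C−A): T1=3  T2=18  T3=1  T4=18  T5=2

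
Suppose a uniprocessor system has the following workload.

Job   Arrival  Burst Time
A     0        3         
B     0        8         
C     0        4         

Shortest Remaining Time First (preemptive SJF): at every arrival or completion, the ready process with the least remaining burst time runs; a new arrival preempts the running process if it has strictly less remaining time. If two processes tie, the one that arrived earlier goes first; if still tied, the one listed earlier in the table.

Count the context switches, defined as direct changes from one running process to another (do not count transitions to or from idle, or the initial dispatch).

Gantt: | A 0-3 | C 3-7 | B 7-15 |
Completion: A=3  B=15  C=7
Turnaround (C−A): A=3  B=15  C=7

2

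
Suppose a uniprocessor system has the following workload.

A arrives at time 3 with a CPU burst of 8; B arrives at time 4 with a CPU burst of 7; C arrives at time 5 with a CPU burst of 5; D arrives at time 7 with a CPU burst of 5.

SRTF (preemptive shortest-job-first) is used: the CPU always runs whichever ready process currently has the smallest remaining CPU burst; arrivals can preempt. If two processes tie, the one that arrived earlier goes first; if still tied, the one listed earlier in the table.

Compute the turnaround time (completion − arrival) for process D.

8

Gantt: | idle 0-3 | A 3-5 | C 5-10 | D 10-15 | A 15-21 | B 21-28 |
Completion: A=21  B=28  C=10  D=15
Turnaround (C−A): A=18  B=24  C=5  D=8
Turnaround(D) = completion − arrival = 15 − 7 = 8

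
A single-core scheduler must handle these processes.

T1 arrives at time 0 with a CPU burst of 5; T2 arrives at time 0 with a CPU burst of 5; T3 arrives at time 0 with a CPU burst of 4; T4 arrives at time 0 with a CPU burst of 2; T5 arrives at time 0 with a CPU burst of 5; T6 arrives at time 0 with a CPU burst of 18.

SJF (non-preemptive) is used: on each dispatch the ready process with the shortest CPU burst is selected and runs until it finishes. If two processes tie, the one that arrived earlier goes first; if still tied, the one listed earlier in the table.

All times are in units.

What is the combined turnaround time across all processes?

Gantt: | T4 0-2 | T3 2-6 | T1 6-11 | T2 11-16 | T5 16-21 | T6 21-39 |
Completion: T1=11  T2=16  T3=6  T4=2  T5=21  T6=39
Turnaround (C−A): T1=11  T2=16  T3=6  T4=2  T5=21  T6=39
Turnaround = completion − arrival: T1=11, T2=16, T3=6, T4=2, T5=21, T6=39
Total turnaround = 11 + 16 + 6 + 2 + 21 + 39 = 95

95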